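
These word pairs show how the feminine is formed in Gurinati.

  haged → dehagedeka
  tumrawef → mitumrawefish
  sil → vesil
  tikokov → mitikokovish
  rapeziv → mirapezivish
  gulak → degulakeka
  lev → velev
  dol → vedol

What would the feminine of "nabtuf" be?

denabtufeka

lev and rapeziv both end in -v yet inflect differently (velev, mirapezivish), so the final letter is not what conditions the rule; the number of vowels is.
"nabtuf" has 2 vowels. The stems with 2 vowels (haged → dehagedeka, gulak → degulakeka) add de- … -eka around the stem.
So nabtuf → denabtufeka.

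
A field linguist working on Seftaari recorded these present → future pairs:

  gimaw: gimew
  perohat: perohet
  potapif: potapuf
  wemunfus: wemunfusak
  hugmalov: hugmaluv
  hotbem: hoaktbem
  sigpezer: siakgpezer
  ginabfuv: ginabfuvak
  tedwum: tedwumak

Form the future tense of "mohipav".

mohipev

"mohipav" has last vowel 'a'. The stems whose last vowel is 'a' (gimaw → gimew, perohat → perohet) change the last vowel to 'e'.
So mohipav → mohipev.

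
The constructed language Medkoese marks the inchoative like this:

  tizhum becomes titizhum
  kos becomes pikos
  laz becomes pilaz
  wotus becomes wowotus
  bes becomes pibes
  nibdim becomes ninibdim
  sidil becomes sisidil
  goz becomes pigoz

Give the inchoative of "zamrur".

bes and wotus both end in -s yet inflect differently (pibes, wowotus), so the final letter is not what conditions the rule; the number of vowels is.
"zamrur" has 2 vowels. The stems with 2 vowels (nibdim → ninibdim, tizhum → titizhum, sidil → sisidil) repeat the first consonant+vowel as a prefix.
So zamrur → zazamrur.

zazamrur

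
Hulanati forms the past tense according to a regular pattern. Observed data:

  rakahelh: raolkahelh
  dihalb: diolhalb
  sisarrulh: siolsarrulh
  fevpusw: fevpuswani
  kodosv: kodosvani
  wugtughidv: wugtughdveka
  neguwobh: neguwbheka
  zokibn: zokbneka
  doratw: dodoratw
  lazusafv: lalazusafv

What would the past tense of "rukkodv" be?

rukkdveka

kodosv and wugtughidv both end in -v yet inflect differently (kodosvani, wugtughdveka), so the final letter is not what conditions the rule; the second-to-last letter is.
"rukkodv" has second-to-last letter 'd'. The one such stem in the data (wugtughidv → wugtughdveka) deletes the last vowel and adds -eka (as do neguwobh, zokibn), so the same rule applies.
The other patterns: stems whose second-to-last letter is 'l' insert -ol- after the first vowel; stems whose second-to-last letter is 's' add -ani; stems whose second-to-last letter is 'f' or 't' repeat the first consonant+vowel as a prefix.
So rukkodv → rukkdveka.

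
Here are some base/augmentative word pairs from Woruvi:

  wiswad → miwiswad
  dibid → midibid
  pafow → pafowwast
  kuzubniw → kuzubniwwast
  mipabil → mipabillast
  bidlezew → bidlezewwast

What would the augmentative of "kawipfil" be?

kawipfillast

dibid and kuzubniw both have last vowel 'i' yet inflect differently (midibid, kuzubniwwast), so the last vowel is not what conditions the rule; the final letter is.
"kawipfil" ends in -l. The one such stem in the data (mipabil → mipabillast) doubles the final consonant and adds -ast (as do pafow, kuzubniw), so the same rule applies.
So kawipfil → kawipfillast.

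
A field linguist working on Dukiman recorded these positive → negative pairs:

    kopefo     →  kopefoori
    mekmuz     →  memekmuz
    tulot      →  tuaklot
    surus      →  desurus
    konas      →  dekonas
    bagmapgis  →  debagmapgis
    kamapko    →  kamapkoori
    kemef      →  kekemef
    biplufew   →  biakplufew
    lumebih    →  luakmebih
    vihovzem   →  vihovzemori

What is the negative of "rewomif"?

rerewomif

mekmuz and surus both have last vowel 'u' yet inflect differently (memekmuz, desurus), so the last vowel is not what conditions the rule; the final letter is.
"rewomif" ends in -f. The one such stem in the data (kemef → kekemef) repeats the first consonant+vowel as a prefix (as does mekmuz), so the same rule applies.
So rewomif → rerewomif.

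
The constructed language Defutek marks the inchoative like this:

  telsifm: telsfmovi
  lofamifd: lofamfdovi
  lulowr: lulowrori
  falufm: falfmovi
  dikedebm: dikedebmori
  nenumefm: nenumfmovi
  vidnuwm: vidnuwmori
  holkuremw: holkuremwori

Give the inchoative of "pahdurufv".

pahdurfvovi

"pahdurufv" has second-to-last letter 'f'. The stems whose second-to-last letter is 'f' (telsifm → telsfmovi, falufm → falfmovi, lofamifd → lofamfdovi) delete the last vowel and add -ovi.
So pahdurufv → pahdurfvovi.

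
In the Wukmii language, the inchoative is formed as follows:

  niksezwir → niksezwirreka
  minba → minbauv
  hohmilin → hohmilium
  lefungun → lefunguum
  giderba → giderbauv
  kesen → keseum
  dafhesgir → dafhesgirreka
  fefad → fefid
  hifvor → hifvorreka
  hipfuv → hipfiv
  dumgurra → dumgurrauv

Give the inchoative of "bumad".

bumid

hohmilin and dafhesgir both have last vowel 'i' yet inflect differently (hohmilium, dafhesgirreka), so the last vowel is not what conditions the rule; the final letter is.
"bumad" ends in -d. The one such stem in the data (fefad → fefid) changes the last vowel to 'i' (as does hipfuv), so the same rule applies.
So bumad → bumid.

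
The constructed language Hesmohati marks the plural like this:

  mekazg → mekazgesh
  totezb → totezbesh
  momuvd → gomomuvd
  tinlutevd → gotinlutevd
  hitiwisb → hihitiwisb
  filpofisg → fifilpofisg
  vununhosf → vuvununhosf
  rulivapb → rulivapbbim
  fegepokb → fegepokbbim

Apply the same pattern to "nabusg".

totezb and hitiwisb both end in -b yet inflect differently (totezbesh, hihitiwisb), so the final letter is not what conditions the rule; the second-to-last letter is.
"nabusg" has second-to-last letter 's'. The stems whose second-to-last letter is 's' (hitiwisb → hihitiwisb, filpofisg → fifilpofisg, vununhosf → vuvununhosf) repeat the first consonant+vowel as a prefix.
The other patterns: stems whose second-to-last letter is 'z' add -esh; stems whose second-to-last letter is 'v' add the prefix go-; stems whose second-to-last letter is 'k' or 'p' double the final consonant and add -im.
So nabusg → nanabusg.

nanabusg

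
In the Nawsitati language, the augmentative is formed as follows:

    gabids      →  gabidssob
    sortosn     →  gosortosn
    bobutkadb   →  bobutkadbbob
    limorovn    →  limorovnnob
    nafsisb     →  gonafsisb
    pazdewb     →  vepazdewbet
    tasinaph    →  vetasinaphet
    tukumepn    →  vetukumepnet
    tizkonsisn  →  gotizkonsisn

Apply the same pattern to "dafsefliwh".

pazdewb and nafsisb both end in -b yet inflect differently (vepazdewbet, gonafsisb), so the final letter is not what conditions the rule; the second-to-last letter is.
"dafsefliwh" has second-to-last letter 'w'. The one such stem in the data (pazdewb → vepazdewbet) adds ve- … -et around the stem, so the same rule applies.
The other patterns: stems whose second-to-last letter is 's' add the prefix go-; stems whose second-to-last letter is 'd' or 'v' double the final consonant and add -ob.
So dafsefliwh → vedafsefliwhet.

vedafsefliwhet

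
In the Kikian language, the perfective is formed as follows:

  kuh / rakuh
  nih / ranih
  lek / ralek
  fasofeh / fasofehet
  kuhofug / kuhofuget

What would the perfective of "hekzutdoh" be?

hekzutdohet

kuh and fasofeh both end in -h yet inflect differently (rakuh, fasofehet), so the final letter is not what conditions the rule; the number of vowels is.
"hekzutdoh" has 3 vowels. The stems with 3 vowels (fasofeh → fasofehet, kuhofug → kuhofuget) add -et.
The other pattern: stems with 1 vowel add the prefix ra-.
So hekzutdoh → hekzutdohet.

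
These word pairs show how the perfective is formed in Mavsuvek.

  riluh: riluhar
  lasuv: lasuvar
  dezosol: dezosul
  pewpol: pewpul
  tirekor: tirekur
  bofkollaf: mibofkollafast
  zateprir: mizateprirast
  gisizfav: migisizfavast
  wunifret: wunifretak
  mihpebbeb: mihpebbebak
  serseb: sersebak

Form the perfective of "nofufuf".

tirekor and zateprir both end in -r yet inflect differently (tirekur, mizateprirast), so the final letter is not what conditions the rule; the last vowel is.
"nofufuf" has last vowel 'u'. The stems whose last vowel is 'u' (riluh → riluhar, lasuv → lasuvar) add -ar.
So nofufuf → nofufufar.

nofufufar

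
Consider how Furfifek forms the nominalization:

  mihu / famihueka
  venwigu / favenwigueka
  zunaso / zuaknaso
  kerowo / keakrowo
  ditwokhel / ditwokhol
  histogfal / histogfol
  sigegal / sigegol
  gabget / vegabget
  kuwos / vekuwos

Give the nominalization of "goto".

goakto

ditwokhel and gabget both have last vowel 'e' yet inflect differently (ditwokhol, vegabget), so the last vowel is not what conditions the rule; the final letter is.
"goto" ends in -o. The stems ending in -o (zunaso → zuaknaso, kerowo → keakrowo) insert -ak- after the first vowel.
The other patterns: stems ending in -u add fa- … -eka around the stem; stems ending in -l change the last vowel to 'o'; stems ending in -s or -t add the prefix ve-.
So goto → goakto.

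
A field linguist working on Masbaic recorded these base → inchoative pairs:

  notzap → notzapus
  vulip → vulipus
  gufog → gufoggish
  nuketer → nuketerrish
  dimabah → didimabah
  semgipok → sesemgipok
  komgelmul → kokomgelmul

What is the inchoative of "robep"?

"robep" ends in -p. The stems ending in -p (notzap → notzapus, vulip → vulipus) add -us.
The other patterns: stems ending in -g or -r double the final consonant and add -ish; stems ending in -h, -k or -l repeat the first consonant+vowel as a prefix.
So robep → robepus.

robepus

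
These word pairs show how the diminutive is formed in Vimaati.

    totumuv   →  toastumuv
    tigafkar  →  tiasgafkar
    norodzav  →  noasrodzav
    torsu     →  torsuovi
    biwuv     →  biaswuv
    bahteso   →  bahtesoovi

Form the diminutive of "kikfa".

biwuv and torsu both have last vowel 'u' yet inflect differently (biaswuv, torsuovi), so the last vowel is not what conditions the rule; whether the stem ends in a vowel or a consonant is.
"kikfa" ends in a vowel. The stems ending in a vowel (torsu → torsuovi, bahteso → bahtesoovi) add -ovi.
The other pattern: stems ending in a consonant insert -as- after the first vowel.
So kikfa → kikfaovi.

kikfaovi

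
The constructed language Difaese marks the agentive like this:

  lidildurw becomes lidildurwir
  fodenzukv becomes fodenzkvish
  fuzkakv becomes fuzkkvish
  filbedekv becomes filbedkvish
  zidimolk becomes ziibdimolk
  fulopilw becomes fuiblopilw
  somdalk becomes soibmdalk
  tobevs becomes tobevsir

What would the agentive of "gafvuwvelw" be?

gaibfvuwvelw

"gafvuwvelw" has second-to-last letter 'l'. The stems whose second-to-last letter is 'l' (zidimolk → ziibdimolk, somdalk → soibmdalk, fulopilw → fuiblopilw) insert -ib- after the first vowel.
So gafvuwvelw → gaibfvuwvelw.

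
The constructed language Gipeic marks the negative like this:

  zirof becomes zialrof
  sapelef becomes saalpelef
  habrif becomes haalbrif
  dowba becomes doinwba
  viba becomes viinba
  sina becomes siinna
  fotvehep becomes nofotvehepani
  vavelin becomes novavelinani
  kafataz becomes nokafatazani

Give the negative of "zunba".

zuinnba

sapelef and fotvehep both have last vowel 'e' yet inflect differently (saalpelef, nofotvehepani), so the last vowel is not what conditions the rule; the final letter is.
"zunba" ends in -a. The stems ending in -a (dowba → doinwba, viba → viinba, sina → siinna) insert -in- after the first vowel.
The other patterns: stems ending in -f insert -al- after the first vowel; stems ending in -n, -p or -z add no- … -ani around the stem.
So zunba → zuinnba.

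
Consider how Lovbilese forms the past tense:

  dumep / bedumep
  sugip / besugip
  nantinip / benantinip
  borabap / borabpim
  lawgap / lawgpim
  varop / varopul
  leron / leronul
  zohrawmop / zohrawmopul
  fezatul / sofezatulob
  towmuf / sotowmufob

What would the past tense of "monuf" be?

somonufob

dumep and borabap both end in -p yet inflect differently (bedumep, borabpim), so the final letter is not what conditions the rule; the last vowel is.
"monuf" has last vowel 'u'. The stems whose last vowel is 'u' (fezatul → sofezatulob, towmuf → sotowmufob) add so- … -ob around the stem.
So monuf → somonufob.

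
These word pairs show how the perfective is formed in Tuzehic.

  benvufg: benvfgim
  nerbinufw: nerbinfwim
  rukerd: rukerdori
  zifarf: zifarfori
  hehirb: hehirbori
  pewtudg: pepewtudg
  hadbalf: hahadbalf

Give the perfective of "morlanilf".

"morlanilf" has second-to-last letter 'l'. The one such stem in the data (hadbalf → hahadbalf) repeats the first consonant+vowel as a prefix (as does pewtudg), so the same rule applies.
The other patterns: stems whose second-to-last letter is 'f' delete the last vowel and add -im; stems whose second-to-last letter is 'r' add -ori.
So morlanilf → momorlanilf.

momorlanilf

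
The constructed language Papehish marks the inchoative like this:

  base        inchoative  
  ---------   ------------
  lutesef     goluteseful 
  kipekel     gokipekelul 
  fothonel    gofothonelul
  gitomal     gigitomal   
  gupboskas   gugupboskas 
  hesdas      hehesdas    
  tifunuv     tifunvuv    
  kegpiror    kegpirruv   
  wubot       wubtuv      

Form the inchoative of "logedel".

gologedelul

kipekel and gitomal both end in -l yet inflect differently (gokipekelul, gigitomal), so the final letter is not what conditions the rule; the last vowel is.
"logedel" has last vowel 'e'. The stems whose last vowel is 'e' (lutesef → goluteseful, kipekel → gokipekelul, fothonel → gofothonelul) add go- … -ul around the stem.
The other patterns: stems whose last vowel is 'a' repeat the first consonant+vowel as a prefix; stems whose last vowel is 'o' or 'u' delete the last vowel and add -uv.
So logedel → gologedelul.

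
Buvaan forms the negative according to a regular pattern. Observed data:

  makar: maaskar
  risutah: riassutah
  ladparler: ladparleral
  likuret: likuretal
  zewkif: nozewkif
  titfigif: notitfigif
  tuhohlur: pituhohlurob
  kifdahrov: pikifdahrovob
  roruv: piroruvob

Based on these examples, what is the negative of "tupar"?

tuaspar

"tupar" has last vowel 'a'. The stems whose last vowel is 'a' (makar → maaskar, risutah → riassutah) insert -as- after the first vowel.
So tupar → tuaspar.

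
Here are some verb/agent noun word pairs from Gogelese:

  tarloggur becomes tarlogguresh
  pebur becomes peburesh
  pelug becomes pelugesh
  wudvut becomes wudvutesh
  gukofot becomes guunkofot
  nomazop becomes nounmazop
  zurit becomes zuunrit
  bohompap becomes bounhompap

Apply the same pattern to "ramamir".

"ramamir" has last vowel 'i'. The one such stem in the data (zurit → zuunrit) inserts -un- after the first vowel (as do gukofot, nomazop), so the same rule applies.
The other pattern: stems whose last vowel is 'u' add -esh.
So ramamir → raunmamir.

raunmamir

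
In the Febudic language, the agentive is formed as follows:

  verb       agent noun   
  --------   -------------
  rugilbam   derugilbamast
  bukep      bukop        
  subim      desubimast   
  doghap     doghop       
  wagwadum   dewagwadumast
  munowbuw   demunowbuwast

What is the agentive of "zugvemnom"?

dezugvemnomast

"zugvemnom" ends in -m. The stems ending in -m (wagwadum → dewagwadumast, subim → desubimast, rugilbam → derugilbamast) add de- … -ast around the stem.
So zugvemnom → dezugvemnomast.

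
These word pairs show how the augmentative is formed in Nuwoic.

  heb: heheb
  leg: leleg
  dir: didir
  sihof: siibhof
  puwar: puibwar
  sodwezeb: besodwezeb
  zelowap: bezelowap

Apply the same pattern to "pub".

pupub

dir and puwar both end in -r yet inflect differently (didir, puibwar), so the final letter is not what conditions the rule; the number of vowels is.
"pub" has 1 vowel. The stems with 1 vowel (heb → heheb, leg → leleg, dir → didir) repeat the first consonant+vowel as a prefix.
The other patterns: stems with 2 vowels insert -ib- after the first vowel; stems with 3 vowels add the prefix be-.
So pub → pupub.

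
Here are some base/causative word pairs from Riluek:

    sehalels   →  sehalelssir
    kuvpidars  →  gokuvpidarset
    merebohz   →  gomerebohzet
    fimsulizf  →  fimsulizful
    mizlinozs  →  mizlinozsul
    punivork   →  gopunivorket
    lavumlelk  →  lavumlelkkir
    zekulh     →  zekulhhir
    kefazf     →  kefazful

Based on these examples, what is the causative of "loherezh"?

loherezhul

mizlinozs and sehalels both end in -s yet inflect differently (mizlinozsul, sehalelssir), so the final letter is not what conditions the rule; the second-to-last letter is.
"loherezh" has second-to-last letter 'z'. The stems whose second-to-last letter is 'z' (fimsulizf → fimsulizful, kefazf → kefazful, mizlinozs → mizlinozsul) add -ul.
So loherezh → loherezhul.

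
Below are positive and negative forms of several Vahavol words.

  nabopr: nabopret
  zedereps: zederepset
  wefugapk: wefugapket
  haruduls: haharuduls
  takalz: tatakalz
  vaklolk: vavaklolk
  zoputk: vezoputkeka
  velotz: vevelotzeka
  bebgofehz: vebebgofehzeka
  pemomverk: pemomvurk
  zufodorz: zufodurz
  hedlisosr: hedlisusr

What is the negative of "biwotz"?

vebiwotzeka

zedereps and haruduls both end in -s yet inflect differently (zederepset, haharuduls), so the final letter is not what conditions the rule; the second-to-last letter is.
"biwotz" has second-to-last letter 't'. The stems whose second-to-last letter is 't' (zoputk → vezoputkeka, velotz → vevelotzeka) add ve- … -eka around the stem.
So biwotz → vebiwotzeka.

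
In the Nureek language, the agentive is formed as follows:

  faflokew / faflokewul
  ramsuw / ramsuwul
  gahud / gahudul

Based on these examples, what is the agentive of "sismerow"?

sismerowul

Every pair shown (faflokew → faflokewul, ramsuw → ramsuwul, gahud → gahudul) follows the same rule: add -ul.
So sismerow → sismerowul.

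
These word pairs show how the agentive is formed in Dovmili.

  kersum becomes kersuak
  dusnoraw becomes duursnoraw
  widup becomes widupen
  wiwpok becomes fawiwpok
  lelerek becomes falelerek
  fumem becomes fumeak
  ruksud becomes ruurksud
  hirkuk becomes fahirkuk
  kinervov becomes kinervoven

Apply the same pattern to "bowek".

"bowek" ends in -k. The stems ending in -k (hirkuk → fahirkuk, lelerek → falelerek, wiwpok → fawiwpok) add the prefix fa-.
The other patterns: stems ending in -m drop the final letter and add -ak; stems ending in -p or -v add -en; stems ending in -d or -w insert -ur- after the first vowel.
So bowek → fabowek.

fabowek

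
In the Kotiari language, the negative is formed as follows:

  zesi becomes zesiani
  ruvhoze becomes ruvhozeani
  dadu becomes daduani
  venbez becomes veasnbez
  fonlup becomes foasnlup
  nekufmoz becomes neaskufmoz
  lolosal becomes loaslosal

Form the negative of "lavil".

laasvil

ruvhoze and venbez both have last vowel 'e' yet inflect differently (ruvhozeani, veasnbez), so the last vowel is not what conditions the rule; whether the stem ends in a vowel or a consonant is.
"lavil" ends in a consonant. The stems ending in a consonant (venbez → veasnbez, fonlup → foasnlup, nekufmoz → neaskufmoz) insert -as- after the first vowel.
The other pattern: stems ending in a vowel add -ani.
So lavil → laasvil.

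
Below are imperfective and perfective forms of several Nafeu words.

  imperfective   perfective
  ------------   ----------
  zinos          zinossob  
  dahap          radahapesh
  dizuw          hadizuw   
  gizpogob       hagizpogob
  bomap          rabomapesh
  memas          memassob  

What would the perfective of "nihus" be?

"nihus" ends in -s. The stems ending in -s (zinos → zinossob, memas → memassob) double the final consonant and add -ob.
So nihus → nihussob.

nihussob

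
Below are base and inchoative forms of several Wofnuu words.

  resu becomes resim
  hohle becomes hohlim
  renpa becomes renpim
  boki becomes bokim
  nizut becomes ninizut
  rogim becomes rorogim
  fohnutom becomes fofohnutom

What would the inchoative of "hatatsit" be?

hahatatsit

resu and nizut both have last vowel 'u' yet inflect differently (resim, ninizut), so the last vowel is not what conditions the rule; whether the stem ends in a vowel or a consonant is.
"hatatsit" ends in a consonant. The stems ending in a consonant (nizut → ninizut, rogim → rorogim, fohnutom → fofohnutom) repeat the first consonant+vowel as a prefix.
So hatatsit → hahatatsit.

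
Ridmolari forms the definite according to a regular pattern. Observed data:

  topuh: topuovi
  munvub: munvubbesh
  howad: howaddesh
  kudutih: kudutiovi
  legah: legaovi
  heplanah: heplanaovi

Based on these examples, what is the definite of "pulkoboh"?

legah and howad both have last vowel 'a' yet inflect differently (legaovi, howaddesh), so the last vowel is not what conditions the rule; the final letter is.
"pulkoboh" ends in -h. The stems ending in -h (topuh → topuovi, legah → legaovi, heplanah → heplanaovi) drop the final letter and add -ovi.
So pulkoboh → pulkoboovi.

pulkoboovi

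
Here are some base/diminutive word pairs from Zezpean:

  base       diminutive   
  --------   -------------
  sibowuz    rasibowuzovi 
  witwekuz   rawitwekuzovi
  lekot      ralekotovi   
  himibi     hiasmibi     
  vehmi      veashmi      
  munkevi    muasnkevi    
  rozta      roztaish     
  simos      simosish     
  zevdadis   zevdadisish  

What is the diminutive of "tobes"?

"tobes" ends in -s. The stems ending in -s (simos → simosish, zevdadis → zevdadisish) add -ish.
The other patterns: stems ending in -t or -z add ra- … -ovi around the stem; stems ending in -i insert -as- after the first vowel.
So tobes → tobesish.

tobesish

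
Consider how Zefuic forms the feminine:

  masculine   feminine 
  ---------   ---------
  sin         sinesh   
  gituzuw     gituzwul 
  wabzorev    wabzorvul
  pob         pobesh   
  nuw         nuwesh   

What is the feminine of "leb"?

lebesh

nuw and gituzuw both end in -w yet inflect differently (nuwesh, gituzwul), so the final letter is not what conditions the rule; the number of vowels is.
"leb" has 1 vowel. The stems with 1 vowel (sin → sinesh, nuw → nuwesh, pob → pobesh) add -esh.
So leb → lebesh.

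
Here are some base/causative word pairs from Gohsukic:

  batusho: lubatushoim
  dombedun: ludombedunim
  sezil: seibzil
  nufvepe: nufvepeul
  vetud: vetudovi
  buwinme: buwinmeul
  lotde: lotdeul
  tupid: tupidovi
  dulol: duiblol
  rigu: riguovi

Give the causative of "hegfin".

luhegfinim

sezil and tupid both have last vowel 'i' yet inflect differently (seibzil, tupidovi), so the last vowel is not what conditions the rule; the final letter is.
"hegfin" ends in -n. The one such stem in the data (dombedun → ludombedunim) adds lu- … -im around the stem, so the same rule applies.
So hegfin → luhegfinim.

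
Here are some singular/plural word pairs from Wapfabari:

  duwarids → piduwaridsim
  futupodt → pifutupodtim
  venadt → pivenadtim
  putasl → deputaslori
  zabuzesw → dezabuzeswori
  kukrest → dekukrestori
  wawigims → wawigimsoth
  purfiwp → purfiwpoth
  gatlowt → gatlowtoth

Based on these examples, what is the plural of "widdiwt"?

widdiwtoth

"widdiwt" has second-to-last letter 'w'. The stems whose second-to-last letter is 'w' (purfiwp → purfiwpoth, gatlowt → gatlowtoth) add -oth.
So widdiwt → widdiwtoth.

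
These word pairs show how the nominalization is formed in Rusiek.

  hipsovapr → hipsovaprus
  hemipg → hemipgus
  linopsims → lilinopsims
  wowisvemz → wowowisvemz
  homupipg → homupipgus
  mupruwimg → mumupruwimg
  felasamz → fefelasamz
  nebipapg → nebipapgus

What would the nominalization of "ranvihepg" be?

ranvihepgus

mupruwimg and hemipg both end in -g yet inflect differently (mumupruwimg, hemipgus), so the final letter is not what conditions the rule; the second-to-last letter is.
"ranvihepg" has second-to-last letter 'p'. The stems whose second-to-last letter is 'p' (hipsovapr → hipsovaprus, hemipg → hemipgus, nebipapg → nebipapgus) add -us.
The other pattern: stems whose second-to-last letter is 'm' repeat the first consonant+vowel as a prefix.
So ranvihepg → ranvihepgus.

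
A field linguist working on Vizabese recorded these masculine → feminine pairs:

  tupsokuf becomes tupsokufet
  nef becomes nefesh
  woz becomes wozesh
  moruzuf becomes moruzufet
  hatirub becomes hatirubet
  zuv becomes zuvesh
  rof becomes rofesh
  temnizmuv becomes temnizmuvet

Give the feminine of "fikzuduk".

fikzuduket

rof and tupsokuf both end in -f yet inflect differently (rofesh, tupsokufet), so the final letter is not what conditions the rule; the number of vowels is.
"fikzuduk" has 3 vowels. The stems with 3 vowels (tupsokuf → tupsokufet, hatirub → hatirubet, moruzuf → moruzufet) add -et.
So fikzuduk → fikzuduket.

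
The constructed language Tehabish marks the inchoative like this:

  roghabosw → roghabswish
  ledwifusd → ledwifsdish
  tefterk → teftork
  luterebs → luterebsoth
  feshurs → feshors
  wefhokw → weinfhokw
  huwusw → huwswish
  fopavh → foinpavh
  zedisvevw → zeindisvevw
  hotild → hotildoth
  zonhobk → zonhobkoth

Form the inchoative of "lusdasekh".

luinsdasekh

"lusdasekh" has second-to-last letter 'k'. The one such stem in the data (wefhokw → weinfhokw) inserts -in- after the first vowel (as do zedisvevw, fopavh), so the same rule applies.
So lusdasekh → luinsdasekh.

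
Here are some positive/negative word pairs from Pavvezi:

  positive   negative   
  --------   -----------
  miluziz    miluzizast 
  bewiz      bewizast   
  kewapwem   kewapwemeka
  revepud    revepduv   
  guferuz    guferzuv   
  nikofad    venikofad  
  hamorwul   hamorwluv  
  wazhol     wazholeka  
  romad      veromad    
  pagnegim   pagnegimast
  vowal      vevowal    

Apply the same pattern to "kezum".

"kezum" has last vowel 'u'. The stems whose last vowel is 'u' (hamorwul → hamorwluv, guferuz → guferzuv, revepud → revepduv) delete the last vowel and add -uv.
The other patterns: stems whose last vowel is 'a' add the prefix ve-; stems whose last vowel is 'i' add -ast; stems whose last vowel is 'e' or 'o' add -eka.
So kezum → kezmuv.

kezmuv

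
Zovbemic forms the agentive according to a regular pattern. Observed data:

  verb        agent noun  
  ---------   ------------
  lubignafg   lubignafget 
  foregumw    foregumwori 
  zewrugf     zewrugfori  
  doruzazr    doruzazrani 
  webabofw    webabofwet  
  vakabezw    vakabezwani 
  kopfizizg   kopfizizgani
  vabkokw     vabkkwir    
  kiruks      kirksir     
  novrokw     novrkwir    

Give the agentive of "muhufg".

"muhufg" has second-to-last letter 'f'. The stems whose second-to-last letter is 'f' (webabofw → webabofwet, lubignafg → lubignafget) add -et.
The other patterns: stems whose second-to-last letter is 'k' delete the last vowel and add -ir; stems whose second-to-last letter is 'z' add -ani; stems whose second-to-last letter is 'g' or 'm' add -ori.
So muhufg → muhufget.

muhufget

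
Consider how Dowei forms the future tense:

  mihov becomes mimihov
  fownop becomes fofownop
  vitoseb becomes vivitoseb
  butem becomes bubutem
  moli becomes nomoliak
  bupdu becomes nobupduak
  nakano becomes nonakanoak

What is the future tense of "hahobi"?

nohahobiak

mihov and nakano both have last vowel 'o' yet inflect differently (mimihov, nonakanoak), so the last vowel is not what conditions the rule; whether the stem ends in a vowel or a consonant is.
"hahobi" ends in a vowel. The stems ending in a vowel (moli → nomoliak, bupdu → nobupduak, nakano → nonakanoak) add no- … -ak around the stem.
The other pattern: stems ending in a consonant repeat the first consonant+vowel as a prefix.
So hahobi → nohahobiak.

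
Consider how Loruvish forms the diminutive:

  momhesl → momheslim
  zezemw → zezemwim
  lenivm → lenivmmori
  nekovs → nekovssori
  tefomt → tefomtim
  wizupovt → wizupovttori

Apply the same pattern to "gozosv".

gozosvim

wizupovt and tefomt both end in -t yet inflect differently (wizupovttori, tefomtim), so the final letter is not what conditions the rule; the second-to-last letter is.
"gozosv" has second-to-last letter 's'. The one such stem in the data (momhesl → momheslim) adds -im, so the same rule applies.
So gozosv → gozosvim.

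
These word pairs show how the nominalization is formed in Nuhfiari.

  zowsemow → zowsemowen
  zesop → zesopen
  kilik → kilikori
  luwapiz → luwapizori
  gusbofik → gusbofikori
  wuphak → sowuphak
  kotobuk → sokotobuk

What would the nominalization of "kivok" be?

kivoken

kilik and wuphak both end in -k yet inflect differently (kilikori, sowuphak), so the final letter is not what conditions the rule; the last vowel is.
"kivok" has last vowel 'o'. The stems whose last vowel is 'o' (zowsemow → zowsemowen, zesop → zesopen) add -en.
The other patterns: stems whose last vowel is 'i' add -ori; stems whose last vowel is 'a' or 'u' add the prefix so-.
So kivok → kivoken.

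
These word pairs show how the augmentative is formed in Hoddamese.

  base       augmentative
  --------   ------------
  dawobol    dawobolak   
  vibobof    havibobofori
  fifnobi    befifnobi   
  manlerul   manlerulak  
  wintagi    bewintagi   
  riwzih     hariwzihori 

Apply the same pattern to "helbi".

behelbi

fifnobi and riwzih both have last vowel 'i' yet inflect differently (befifnobi, hariwzihori), so the last vowel is not what conditions the rule; the final letter is.
"helbi" ends in -i. The stems ending in -i (fifnobi → befifnobi, wintagi → bewintagi) add the prefix be-.
The other patterns: stems ending in -l add -ak; stems ending in -f or -h add ha- … -ori around the stem.
So helbi → behelbi.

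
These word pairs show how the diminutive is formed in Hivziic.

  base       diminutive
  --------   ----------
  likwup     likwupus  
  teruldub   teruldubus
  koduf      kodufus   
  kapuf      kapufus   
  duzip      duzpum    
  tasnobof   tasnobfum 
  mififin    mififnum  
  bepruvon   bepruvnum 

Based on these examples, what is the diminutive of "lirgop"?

lirgpum

likwup and duzip both end in -p yet inflect differently (likwupus, duzpum), so the final letter is not what conditions the rule; the last vowel is.
"lirgop" has last vowel 'o'. The stems whose last vowel is 'o' (tasnobof → tasnobfum, bepruvon → bepruvnum) delete the last vowel and add -um.
So lirgop → lirgpum.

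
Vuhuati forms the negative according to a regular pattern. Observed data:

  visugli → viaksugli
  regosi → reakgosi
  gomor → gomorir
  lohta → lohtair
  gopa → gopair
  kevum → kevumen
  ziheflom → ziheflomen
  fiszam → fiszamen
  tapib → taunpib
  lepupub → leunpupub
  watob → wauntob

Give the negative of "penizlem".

gomor and ziheflom both have last vowel 'o' yet inflect differently (gomorir, ziheflomen), so the last vowel is not what conditions the rule; the final letter is.
"penizlem" ends in -m. The stems ending in -m (kevum → kevumen, ziheflom → ziheflomen, fiszam → fiszamen) add -en.
The other patterns: stems ending in -i insert -ak- after the first vowel; stems ending in -a or -r add -ir; stems ending in -b insert -un- after the first vowel.
So penizlem → penizlemen.

penizlemen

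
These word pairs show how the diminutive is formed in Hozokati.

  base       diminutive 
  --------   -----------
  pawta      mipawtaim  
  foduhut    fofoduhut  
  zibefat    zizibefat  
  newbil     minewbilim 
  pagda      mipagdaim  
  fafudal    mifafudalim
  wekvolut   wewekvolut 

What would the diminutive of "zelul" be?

zibefat and pawta both have last vowel 'a' yet inflect differently (zizibefat, mipawtaim), so the last vowel is not what conditions the rule; the final letter is.
"zelul" ends in -l. The stems ending in -l (newbil → minewbilim, fafudal → mifafudalim) add mi- … -im around the stem.
The other pattern: stems ending in -t repeat the first consonant+vowel as a prefix.
So zelul → mizelulim.

mizelulim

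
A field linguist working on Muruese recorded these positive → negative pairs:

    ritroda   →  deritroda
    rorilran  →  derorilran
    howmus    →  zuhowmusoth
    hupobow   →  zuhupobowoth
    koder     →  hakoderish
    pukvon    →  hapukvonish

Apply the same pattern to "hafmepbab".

rorilran and pukvon both end in -n yet inflect differently (derorilran, hapukvonish), so the final letter is not what conditions the rule; the first letter is.
"hafmepbab" begins with h-. The stems beginning with h- (howmus → zuhowmusoth, hupobow → zuhupobowoth) add zu- … -oth around the stem.
So hafmepbab → zuhafmepbaboth.

zuhafmepbaboth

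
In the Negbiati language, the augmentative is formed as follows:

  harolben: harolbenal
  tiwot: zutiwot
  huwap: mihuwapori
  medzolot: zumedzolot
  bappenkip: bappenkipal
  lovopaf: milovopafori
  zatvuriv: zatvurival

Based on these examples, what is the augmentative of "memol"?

zumemol

"memol" has last vowel 'o'. The stems whose last vowel is 'o' (medzolot → zumedzolot, tiwot → zutiwot) add the prefix zu-.
So memol → zumemol.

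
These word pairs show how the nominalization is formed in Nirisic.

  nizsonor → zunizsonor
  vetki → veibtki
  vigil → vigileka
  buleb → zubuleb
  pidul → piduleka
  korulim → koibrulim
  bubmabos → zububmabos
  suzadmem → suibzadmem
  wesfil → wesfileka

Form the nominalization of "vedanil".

vedanileka

vigil and korulim both have last vowel 'i' yet inflect differently (vigileka, koibrulim), so the last vowel is not what conditions the rule; the final letter is.
"vedanil" ends in -l. The stems ending in -l (vigil → vigileka, pidul → piduleka, wesfil → wesfileka) add -eka.
The other patterns: stems ending in -i or -m insert -ib- after the first vowel; stems ending in -b, -r or -s add the prefix zu-.
So vedanil → vedanileka.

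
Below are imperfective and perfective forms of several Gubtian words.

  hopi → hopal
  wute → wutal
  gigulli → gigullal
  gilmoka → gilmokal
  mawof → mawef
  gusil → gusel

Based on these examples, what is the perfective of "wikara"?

hopi and gusil both have last vowel 'i' yet inflect differently (hopal, gusel), so the last vowel is not what conditions the rule; whether the stem ends in a vowel or a consonant is.
"wikara" ends in a vowel. The stems ending in a vowel (hopi → hopal, wute → wutal, gigulli → gigullal) drop the final letter and add -al.
The other pattern: stems ending in a consonant change the last vowel to 'e'.
So wikara → wikaral.

wikaral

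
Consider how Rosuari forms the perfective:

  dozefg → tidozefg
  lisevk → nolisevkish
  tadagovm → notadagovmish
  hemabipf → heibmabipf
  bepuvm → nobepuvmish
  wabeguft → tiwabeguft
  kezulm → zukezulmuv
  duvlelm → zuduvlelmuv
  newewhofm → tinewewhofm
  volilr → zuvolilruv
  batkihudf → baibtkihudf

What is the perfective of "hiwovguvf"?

nohiwovguvfish

"hiwovguvf" has second-to-last letter 'v'. The stems whose second-to-last letter is 'v' (bepuvm → nobepuvmish, tadagovm → notadagovmish, lisevk → nolisevkish) add no- … -ish around the stem.
The other patterns: stems whose second-to-last letter is 'f' add the prefix ti-; stems whose second-to-last letter is 'l' add zu- … -uv around the stem; stems whose second-to-last letter is 'd' or 'p' insert -ib- after the first vowel.
So hiwovguvf → nohiwovguvfish.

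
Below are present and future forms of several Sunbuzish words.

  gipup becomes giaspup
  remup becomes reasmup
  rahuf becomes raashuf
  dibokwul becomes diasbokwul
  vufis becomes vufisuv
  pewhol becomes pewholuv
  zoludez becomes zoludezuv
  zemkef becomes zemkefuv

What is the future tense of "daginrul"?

daasginrul

"daginrul" has last vowel 'u'. The stems whose last vowel is 'u' (gipup → giaspup, remup → reasmup, rahuf → raashuf) insert -as- after the first vowel.
So daginrul → daasginrul.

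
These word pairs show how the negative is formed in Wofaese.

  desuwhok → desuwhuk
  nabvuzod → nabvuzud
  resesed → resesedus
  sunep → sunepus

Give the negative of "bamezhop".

nabvuzod and resesed both end in -d yet inflect differently (nabvuzud, resesedus), so the final letter is not what conditions the rule; the last vowel is.
"bamezhop" has last vowel 'o'. The stems whose last vowel is 'o' (desuwhok → desuwhuk, nabvuzod → nabvuzud) change the last vowel to 'u'.
So bamezhop → bamezhup.

bamezhup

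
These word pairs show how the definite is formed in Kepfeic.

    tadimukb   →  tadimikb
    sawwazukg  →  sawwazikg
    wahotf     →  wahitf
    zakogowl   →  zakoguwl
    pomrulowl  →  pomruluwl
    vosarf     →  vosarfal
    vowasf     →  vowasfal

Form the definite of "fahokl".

"fahokl" has second-to-last letter 'k'. The stems whose second-to-last letter is 'k' (tadimukb → tadimikb, sawwazukg → sawwazikg) change the last vowel to 'i'.
So fahokl → fahikl.

fahikl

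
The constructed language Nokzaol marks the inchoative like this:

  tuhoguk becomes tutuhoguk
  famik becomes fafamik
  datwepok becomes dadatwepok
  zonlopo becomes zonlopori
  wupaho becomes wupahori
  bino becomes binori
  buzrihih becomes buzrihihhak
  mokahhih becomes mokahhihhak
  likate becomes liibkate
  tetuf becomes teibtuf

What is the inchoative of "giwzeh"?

giwzehhak

datwepok and zonlopo both have last vowel 'o' yet inflect differently (dadatwepok, zonlopori), so the last vowel is not what conditions the rule; the final letter is.
"giwzeh" ends in -h. The stems ending in -h (buzrihih → buzrihihhak, mokahhih → mokahhihhak) double the final consonant and add -ak.
So giwzeh → giwzehhak.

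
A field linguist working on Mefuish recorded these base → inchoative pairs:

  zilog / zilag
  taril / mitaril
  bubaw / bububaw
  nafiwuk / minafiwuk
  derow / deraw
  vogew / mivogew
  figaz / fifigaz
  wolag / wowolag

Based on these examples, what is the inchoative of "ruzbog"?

bubaw and derow both end in -w yet inflect differently (bububaw, deraw), so the final letter is not what conditions the rule; the last vowel is.
"ruzbog" has last vowel 'o'. The stems whose last vowel is 'o' (derow → deraw, zilog → zilag) change the last vowel to 'a'.
So ruzbog → ruzbag.

ruzbag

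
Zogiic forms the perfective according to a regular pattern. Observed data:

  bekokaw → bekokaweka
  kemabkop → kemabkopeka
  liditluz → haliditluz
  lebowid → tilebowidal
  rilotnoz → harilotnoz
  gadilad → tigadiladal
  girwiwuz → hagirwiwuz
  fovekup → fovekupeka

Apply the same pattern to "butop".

girwiwuz and fovekup both have last vowel 'u' yet inflect differently (hagirwiwuz, fovekupeka), so the last vowel is not what conditions the rule; the final letter is.
"butop" ends in -p. The stems ending in -p (fovekup → fovekupeka, kemabkop → kemabkopeka) add -eka.
So butop → butopeka.

butopeka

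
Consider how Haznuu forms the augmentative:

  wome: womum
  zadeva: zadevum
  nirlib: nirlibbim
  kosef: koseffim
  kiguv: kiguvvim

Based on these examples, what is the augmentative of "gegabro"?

"gegabro" ends in a vowel. The stems ending in a vowel (zadeva → zadevum, wome → womum) drop the final letter and add -um.
The other pattern: stems ending in a consonant double the final consonant and add -im.
So gegabro → gegabrum.

gegabrum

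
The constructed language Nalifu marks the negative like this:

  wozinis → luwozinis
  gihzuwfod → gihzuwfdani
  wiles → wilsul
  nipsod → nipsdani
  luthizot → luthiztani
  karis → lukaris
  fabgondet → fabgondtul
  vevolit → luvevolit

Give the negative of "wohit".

luwohit

"wohit" has last vowel 'i'. The stems whose last vowel is 'i' (vevolit → luvevolit, wozinis → luwozinis, karis → lukaris) add the prefix lu-.
The other patterns: stems whose last vowel is 'o' delete the last vowel and add -ani; stems whose last vowel is 'e' delete the last vowel and add -ul.
So wohit → luwohit.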